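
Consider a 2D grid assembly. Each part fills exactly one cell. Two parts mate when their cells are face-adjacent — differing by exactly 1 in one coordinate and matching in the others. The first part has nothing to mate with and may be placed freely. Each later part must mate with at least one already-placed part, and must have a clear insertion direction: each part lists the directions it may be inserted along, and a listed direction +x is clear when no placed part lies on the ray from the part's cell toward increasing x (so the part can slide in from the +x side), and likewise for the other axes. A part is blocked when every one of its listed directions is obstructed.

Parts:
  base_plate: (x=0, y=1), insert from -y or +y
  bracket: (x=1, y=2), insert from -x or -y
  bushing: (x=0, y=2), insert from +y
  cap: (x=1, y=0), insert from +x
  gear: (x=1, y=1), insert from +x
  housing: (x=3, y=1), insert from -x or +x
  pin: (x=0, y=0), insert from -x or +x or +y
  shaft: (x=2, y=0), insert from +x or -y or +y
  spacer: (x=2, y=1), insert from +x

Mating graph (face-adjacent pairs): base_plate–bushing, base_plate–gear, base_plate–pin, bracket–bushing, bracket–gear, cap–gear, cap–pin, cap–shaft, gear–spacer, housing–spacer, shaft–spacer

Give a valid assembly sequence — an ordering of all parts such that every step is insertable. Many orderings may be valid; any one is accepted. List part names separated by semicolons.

bracket; gear; spacer; housing; bushing; cap; shaft; base_plate; pin

1. bracket@(1, 2) [-x clear] — {bracket}
2. gear@(1, 1) [+x clear] — {bracket, gear}
3. spacer@(2, 1) [+x clear] — {bracket, gear, spacer}
4. housing@(3, 1) [+x clear] — {bracket, gear, housing, spacer}
5. bushing@(0, 2) [+y clear] — {bracket, bushing, gear, housing, spacer}
6. cap@(1, 0) [+x clear] — {bracket, bushing, cap, gear, housing, spacer}
7. shaft@(2, 0) [+x clear] — {bracket, bushing, cap, gear, housing, shaft, spacer}
8. base_plate@(0, 1) [-y clear] — {base_plate, bracket, bushing, cap, gear, housing, shaft, spacer}
9. pin@(0, 0) [-x clear] — {base_plate, bracket, bushing, cap, gear, housing, pin, shaft, spacer}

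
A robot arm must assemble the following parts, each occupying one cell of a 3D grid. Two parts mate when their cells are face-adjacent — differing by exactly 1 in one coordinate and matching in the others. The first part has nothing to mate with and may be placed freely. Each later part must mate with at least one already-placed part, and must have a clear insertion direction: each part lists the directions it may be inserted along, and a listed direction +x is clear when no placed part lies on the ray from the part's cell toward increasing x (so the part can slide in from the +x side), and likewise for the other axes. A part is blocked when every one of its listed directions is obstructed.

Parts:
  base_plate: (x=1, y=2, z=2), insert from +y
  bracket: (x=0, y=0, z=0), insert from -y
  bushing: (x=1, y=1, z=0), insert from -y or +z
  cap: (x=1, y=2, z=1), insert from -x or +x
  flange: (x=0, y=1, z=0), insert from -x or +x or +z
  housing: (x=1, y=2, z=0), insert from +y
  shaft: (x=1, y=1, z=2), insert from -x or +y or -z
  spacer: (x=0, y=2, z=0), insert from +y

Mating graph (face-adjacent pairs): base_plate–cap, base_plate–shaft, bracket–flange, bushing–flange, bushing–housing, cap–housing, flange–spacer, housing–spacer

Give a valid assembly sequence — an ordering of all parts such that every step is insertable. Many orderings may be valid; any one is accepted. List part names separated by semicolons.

1. shaft@(1, 1, 2) [-x clear] — {shaft}
2. base_plate@(1, 2, 2) [+y clear] — {base_plate, shaft}
3. cap@(1, 2, 1) [-x clear] — {base_plate, cap, shaft}
4. housing@(1, 2, 0) [+y clear] — {base_plate, cap, housing, shaft}
5. spacer@(0, 2, 0) [+y clear] — {base_plate, cap, housing, shaft, spacer}
6. bushing@(1, 1, 0) [-y clear] — {base_plate, bushing, cap, housing, shaft, spacer}
7. flange@(0, 1, 0) [-x clear] — {base_plate, bushing, cap, flange, housing, shaft, spacer}
8. bracket@(0, 0, 0) [-y clear] — {base_plate, bracket, bushing, cap, flange, housing, shaft, spacer}

shaft; base_plate; cap; housing; spacer; bushing; flange; bracket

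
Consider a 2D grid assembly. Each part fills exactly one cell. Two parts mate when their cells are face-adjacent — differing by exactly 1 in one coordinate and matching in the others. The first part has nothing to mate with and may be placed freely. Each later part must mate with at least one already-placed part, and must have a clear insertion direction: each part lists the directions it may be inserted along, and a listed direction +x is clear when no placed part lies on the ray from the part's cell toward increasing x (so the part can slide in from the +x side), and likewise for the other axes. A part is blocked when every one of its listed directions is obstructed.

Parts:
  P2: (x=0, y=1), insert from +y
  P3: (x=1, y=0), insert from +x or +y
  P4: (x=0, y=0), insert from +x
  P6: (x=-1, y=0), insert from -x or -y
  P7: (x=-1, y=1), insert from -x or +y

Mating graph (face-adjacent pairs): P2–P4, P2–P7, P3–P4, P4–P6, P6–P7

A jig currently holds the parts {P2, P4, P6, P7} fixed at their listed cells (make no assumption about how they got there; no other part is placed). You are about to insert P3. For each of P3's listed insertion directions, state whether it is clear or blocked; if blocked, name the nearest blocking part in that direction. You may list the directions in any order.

+x: clear; +y: clear

+x: ray from P3(1, 0) has no placed part ⇒ clear
+y: ray from P3(1, 0) has no placed part ⇒ clear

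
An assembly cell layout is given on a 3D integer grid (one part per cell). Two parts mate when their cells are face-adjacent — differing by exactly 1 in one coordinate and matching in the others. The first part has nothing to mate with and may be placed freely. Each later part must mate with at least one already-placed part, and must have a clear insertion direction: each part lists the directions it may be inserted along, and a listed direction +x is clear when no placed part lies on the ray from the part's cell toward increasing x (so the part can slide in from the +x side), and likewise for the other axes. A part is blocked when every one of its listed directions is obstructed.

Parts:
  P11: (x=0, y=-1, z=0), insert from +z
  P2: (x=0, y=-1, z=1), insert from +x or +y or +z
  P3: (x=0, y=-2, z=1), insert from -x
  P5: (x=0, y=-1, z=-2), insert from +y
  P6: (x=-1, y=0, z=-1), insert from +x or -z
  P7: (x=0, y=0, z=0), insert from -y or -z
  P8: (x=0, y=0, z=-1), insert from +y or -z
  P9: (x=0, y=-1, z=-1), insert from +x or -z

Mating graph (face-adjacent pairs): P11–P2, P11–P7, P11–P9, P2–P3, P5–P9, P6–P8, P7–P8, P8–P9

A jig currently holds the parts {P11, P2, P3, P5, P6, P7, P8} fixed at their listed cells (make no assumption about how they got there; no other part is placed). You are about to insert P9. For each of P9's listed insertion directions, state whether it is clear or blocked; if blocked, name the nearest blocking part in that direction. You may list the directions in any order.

+x: clear; -z: blocked by P5

+x: ray from P9(0, -1, -1) has no placed part ⇒ clear
-z: nearest on ray is P5@(0, -1, -2) ⇒ blocked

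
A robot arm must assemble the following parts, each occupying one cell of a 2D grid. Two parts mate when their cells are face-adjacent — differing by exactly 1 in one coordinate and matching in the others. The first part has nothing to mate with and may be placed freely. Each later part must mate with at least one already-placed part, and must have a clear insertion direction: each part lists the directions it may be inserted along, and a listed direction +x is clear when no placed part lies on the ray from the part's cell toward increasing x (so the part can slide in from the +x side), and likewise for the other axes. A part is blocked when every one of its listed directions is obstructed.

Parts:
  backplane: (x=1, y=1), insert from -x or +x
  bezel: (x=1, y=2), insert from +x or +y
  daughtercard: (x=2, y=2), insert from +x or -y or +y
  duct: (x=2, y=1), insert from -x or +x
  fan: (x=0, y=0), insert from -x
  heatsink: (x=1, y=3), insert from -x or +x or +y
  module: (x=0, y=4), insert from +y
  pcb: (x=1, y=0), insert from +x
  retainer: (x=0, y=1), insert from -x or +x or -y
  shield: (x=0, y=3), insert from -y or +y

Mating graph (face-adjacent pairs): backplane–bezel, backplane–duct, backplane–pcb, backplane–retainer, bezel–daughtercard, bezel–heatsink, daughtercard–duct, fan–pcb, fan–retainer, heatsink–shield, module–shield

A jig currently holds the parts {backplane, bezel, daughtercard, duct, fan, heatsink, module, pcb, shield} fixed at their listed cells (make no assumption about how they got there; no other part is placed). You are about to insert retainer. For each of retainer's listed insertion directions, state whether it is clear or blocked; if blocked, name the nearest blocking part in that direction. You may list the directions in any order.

-x: ray from retainer(0, 1) has no placed part ⇒ clear
+x: nearest on ray is backplane@(1, 1) ⇒ blocked
-y: nearest on ray is fan@(0, 0) ⇒ blocked

+x: blocked by backplane; -x: clear; -y: blocked by fan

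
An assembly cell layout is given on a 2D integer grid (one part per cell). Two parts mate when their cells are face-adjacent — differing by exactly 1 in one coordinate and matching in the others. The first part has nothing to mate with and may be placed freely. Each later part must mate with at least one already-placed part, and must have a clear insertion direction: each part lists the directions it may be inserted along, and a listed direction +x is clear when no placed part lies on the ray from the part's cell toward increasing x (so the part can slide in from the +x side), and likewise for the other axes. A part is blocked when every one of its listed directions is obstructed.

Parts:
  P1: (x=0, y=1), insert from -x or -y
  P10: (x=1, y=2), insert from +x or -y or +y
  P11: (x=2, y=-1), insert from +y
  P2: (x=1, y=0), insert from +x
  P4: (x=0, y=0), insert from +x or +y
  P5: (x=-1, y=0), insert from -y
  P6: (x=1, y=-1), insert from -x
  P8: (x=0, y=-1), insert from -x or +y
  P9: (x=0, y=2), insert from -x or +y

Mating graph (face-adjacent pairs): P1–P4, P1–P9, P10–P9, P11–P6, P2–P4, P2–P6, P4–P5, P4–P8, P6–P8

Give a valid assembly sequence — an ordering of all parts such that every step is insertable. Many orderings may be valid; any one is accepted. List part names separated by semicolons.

P4; P2; P1; P6; P8; P5; P9; P10; P11

1. P4@(0, 0) [+x clear] — {P4}
2. P2@(1, 0) [+x clear] — {P2, P4}
3. P1@(0, 1) [-x clear] — {P1, P2, P4}
4. P6@(1, -1) [-x clear] — {P1, P2, P4, P6}
5. P8@(0, -1) [-x clear] — {P1, P2, P4, P6, P8}
6. P5@(-1, 0) [-y clear] — {P1, P2, P4, P5, P6, P8}
7. P9@(0, 2) [-x clear] — {P1, P2, P4, P5, P6, P8, P9}
8. P10@(1, 2) [+x clear] — {P1, P10, P2, P4, P5, P6, P8, P9}
9. P11@(2, -1) [+y clear] — {P1, P10, P11, P2, P4, P5, P6, P8, P9}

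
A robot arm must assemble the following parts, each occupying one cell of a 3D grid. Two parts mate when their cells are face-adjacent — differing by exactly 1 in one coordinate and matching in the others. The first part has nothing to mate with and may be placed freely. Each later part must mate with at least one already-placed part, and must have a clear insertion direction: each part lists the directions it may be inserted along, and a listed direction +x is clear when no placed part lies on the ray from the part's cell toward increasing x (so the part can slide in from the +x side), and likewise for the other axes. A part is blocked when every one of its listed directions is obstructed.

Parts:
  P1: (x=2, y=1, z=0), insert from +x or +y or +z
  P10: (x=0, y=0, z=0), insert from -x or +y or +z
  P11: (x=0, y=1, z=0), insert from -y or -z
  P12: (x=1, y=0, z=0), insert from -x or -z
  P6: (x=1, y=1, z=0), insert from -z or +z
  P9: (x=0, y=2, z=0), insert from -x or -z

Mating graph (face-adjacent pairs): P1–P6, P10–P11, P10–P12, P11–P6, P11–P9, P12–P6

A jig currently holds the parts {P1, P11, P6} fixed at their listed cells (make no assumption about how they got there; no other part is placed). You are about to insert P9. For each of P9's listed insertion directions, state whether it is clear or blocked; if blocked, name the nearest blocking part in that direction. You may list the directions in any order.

-x: ray from P9(0, 2, 0) has no placed part ⇒ clear
-z: ray from P9(0, 2, 0) has no placed part ⇒ clear

-x: clear; -z: clear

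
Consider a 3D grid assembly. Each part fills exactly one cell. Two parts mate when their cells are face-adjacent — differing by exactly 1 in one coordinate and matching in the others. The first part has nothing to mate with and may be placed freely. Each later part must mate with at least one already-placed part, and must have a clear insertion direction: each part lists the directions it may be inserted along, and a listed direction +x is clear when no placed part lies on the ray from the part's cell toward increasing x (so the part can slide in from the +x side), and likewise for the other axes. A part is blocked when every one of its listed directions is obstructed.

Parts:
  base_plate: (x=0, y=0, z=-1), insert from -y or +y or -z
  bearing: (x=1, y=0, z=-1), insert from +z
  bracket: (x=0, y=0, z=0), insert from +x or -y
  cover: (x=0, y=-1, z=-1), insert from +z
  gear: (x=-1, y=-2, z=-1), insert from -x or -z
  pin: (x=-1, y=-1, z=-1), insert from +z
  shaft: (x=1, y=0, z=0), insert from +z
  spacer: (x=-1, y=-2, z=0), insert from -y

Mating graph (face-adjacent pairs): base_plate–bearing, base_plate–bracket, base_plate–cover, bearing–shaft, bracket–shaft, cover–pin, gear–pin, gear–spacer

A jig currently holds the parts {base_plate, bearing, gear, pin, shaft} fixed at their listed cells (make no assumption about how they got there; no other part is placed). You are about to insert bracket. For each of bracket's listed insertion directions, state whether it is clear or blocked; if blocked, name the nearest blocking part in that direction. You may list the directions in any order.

+x: blocked by shaft; -y: clear

+x: nearest on ray is shaft@(1, 0, 0) ⇒ blocked
-y: ray from bracket(0, 0, 0) has no placed part ⇒ clear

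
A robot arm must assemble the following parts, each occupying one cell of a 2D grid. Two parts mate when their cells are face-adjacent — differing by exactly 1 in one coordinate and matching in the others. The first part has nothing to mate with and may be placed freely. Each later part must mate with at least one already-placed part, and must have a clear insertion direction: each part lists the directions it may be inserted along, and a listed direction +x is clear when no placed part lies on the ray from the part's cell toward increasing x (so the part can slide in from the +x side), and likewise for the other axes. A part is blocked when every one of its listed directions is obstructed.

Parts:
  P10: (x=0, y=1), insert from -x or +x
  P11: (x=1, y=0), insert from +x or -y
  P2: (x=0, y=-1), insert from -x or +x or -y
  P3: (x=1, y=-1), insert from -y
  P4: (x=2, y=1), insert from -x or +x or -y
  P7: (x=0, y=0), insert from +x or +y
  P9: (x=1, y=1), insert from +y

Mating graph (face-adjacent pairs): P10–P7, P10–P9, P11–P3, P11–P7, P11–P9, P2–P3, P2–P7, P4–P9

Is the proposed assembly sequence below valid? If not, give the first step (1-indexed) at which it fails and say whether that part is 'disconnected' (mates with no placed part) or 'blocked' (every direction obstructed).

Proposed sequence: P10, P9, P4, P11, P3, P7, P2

Invalid at step 6 (blocked)

1. P10@(0, 1) [-x clear] — {P10}
2. P9@(1, 1) [+y clear] — {P10, P9}
3. P4@(2, 1) [+x clear] — {P10, P4, P9}
4. P11@(1, 0) [+x clear] — {P10, P11, P4, P9}
5. P3@(1, -1) [-y clear] — {P10, P11, P3, P4, P9}
6. P7@(0, 0) — +x/+y all obstructed ⇒ blocked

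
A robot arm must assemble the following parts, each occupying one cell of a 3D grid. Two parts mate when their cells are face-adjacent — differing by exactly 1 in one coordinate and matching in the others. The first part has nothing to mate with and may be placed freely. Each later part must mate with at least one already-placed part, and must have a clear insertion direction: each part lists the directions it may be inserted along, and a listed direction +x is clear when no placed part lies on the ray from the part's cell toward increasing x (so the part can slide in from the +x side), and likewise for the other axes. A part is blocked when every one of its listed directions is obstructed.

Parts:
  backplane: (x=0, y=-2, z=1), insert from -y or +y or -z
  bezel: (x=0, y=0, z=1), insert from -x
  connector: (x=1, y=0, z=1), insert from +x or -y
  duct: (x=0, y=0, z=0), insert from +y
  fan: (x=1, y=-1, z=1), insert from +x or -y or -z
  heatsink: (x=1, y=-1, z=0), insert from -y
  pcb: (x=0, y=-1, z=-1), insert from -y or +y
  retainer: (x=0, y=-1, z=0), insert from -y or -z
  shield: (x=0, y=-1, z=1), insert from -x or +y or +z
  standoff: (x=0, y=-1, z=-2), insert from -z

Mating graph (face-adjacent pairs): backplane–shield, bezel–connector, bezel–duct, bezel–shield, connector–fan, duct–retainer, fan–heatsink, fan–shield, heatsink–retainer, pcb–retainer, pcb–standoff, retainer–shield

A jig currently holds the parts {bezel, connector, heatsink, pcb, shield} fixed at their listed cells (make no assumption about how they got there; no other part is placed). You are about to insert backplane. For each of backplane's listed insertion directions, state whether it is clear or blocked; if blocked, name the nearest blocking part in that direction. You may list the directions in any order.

-y: ray from backplane(0, -2, 1) has no placed part ⇒ clear
+y: nearest on ray is shield@(0, -1, 1) ⇒ blocked
-z: ray from backplane(0, -2, 1) has no placed part ⇒ clear

+y: blocked by shield; -y: clear; -z: clear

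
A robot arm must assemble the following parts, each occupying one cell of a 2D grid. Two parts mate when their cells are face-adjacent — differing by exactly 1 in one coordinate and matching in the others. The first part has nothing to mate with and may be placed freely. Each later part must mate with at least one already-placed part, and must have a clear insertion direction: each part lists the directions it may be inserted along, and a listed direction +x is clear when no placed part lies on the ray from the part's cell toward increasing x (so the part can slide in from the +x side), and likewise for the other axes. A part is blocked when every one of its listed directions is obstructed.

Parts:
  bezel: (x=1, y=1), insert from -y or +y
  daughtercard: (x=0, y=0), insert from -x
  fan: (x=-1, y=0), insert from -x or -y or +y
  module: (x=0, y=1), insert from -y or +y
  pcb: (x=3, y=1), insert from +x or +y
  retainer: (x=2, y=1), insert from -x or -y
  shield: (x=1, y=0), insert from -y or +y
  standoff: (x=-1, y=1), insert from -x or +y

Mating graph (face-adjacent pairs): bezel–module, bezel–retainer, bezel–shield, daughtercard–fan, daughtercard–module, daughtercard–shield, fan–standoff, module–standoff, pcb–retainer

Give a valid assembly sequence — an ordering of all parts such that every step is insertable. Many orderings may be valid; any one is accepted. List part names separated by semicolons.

1. retainer@(2, 1) [-x clear] — {retainer}
2. bezel@(1, 1) [-y clear] — {bezel, retainer}
3. shield@(1, 0) [-y clear] — {bezel, retainer, shield}
4. daughtercard@(0, 0) [-x clear] — {bezel, daughtercard, retainer, shield}
5. module@(0, 1) [+y clear] — {bezel, daughtercard, module, retainer, shield}
6. fan@(-1, 0) [-x clear] — {bezel, daughtercard, fan, module, retainer, shield}
7. standoff@(-1, 1) [-x clear] — {bezel, daughtercard, fan, module, retainer, shield, standoff}
8. pcb@(3, 1) [+x clear] — {bezel, daughtercard, fan, module, pcb, retainer, shield, standoff}

retainer; bezel; shield; daughtercard; module; fan; standoff; pcb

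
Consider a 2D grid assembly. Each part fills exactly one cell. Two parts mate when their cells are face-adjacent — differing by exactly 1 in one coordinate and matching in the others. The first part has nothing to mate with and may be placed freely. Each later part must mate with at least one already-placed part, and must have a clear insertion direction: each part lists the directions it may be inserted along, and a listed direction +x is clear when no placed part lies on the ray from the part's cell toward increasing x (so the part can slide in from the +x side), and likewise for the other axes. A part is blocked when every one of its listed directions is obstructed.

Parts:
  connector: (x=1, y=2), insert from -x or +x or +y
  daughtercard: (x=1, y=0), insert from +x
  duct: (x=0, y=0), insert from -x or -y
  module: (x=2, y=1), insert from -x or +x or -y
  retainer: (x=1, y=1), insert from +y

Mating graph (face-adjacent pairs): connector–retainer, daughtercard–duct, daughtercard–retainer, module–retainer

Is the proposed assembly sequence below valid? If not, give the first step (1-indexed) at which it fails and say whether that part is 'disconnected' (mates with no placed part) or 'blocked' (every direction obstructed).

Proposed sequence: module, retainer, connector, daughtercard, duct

Valid

1. module@(2, 1) [-x clear] — {module}
2. retainer@(1, 1) [+y clear] — {module, retainer}
3. connector@(1, 2) [-x clear] — {connector, module, retainer}
4. daughtercard@(1, 0) [+x clear] — {connector, daughtercard, module, retainer}
5. duct@(0, 0) [-x clear] — {connector, daughtercard, duct, module, retainer}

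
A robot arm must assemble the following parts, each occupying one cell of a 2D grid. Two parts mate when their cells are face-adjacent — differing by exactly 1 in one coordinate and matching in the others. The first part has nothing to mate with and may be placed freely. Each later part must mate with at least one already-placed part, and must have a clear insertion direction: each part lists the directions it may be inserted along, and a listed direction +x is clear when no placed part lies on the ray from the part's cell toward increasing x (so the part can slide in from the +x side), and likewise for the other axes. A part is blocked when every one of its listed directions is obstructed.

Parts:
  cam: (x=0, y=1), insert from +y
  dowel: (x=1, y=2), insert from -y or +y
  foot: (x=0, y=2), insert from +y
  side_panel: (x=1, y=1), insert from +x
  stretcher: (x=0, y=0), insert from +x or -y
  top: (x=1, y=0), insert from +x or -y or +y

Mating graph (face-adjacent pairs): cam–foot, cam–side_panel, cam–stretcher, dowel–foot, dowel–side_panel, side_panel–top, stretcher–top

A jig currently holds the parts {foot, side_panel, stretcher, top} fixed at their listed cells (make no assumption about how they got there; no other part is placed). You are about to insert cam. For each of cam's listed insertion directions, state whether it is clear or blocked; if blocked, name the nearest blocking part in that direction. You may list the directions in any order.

+y: blocked by foot

+y: nearest on ray is foot@(0, 2) ⇒ blocked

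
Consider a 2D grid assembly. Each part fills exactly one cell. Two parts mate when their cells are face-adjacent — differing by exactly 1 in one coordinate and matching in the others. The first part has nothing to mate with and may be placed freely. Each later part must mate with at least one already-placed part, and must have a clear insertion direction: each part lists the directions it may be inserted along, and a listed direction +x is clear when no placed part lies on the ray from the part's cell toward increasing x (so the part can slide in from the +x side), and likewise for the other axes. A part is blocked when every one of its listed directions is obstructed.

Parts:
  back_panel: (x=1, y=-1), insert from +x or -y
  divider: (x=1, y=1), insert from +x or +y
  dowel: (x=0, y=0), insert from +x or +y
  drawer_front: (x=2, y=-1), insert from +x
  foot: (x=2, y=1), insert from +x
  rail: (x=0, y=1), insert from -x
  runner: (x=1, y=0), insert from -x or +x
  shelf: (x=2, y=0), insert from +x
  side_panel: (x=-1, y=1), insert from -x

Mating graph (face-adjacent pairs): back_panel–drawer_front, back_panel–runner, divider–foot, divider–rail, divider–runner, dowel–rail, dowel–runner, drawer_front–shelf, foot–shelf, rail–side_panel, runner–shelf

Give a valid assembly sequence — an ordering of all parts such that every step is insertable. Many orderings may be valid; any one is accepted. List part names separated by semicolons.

shelf; runner; foot; drawer_front; dowel; rail; side_panel; divider; back_panel

1. shelf@(2, 0) [+x clear] — {shelf}
2. runner@(1, 0) [-x clear] — {runner, shelf}
3. foot@(2, 1) [+x clear] — {foot, runner, shelf}
4. drawer_front@(2, -1) [+x clear] — {drawer_front, foot, runner, shelf}
5. dowel@(0, 0) [+y clear] — {dowel, drawer_front, foot, runner, shelf}
6. rail@(0, 1) [-x clear] — {dowel, drawer_front, foot, rail, runner, shelf}
7. side_panel@(-1, 1) [-x clear] — {dowel, drawer_front, foot, rail, runner, shelf, side_panel}
8. divider@(1, 1) [+y clear] — {divider, dowel, drawer_front, foot, rail, runner, shelf, side_panel}
9. back_panel@(1, -1) [-y clear] — {back_panel, divider, dowel, drawer_front, foot, rail, runner, shelf, side_panel}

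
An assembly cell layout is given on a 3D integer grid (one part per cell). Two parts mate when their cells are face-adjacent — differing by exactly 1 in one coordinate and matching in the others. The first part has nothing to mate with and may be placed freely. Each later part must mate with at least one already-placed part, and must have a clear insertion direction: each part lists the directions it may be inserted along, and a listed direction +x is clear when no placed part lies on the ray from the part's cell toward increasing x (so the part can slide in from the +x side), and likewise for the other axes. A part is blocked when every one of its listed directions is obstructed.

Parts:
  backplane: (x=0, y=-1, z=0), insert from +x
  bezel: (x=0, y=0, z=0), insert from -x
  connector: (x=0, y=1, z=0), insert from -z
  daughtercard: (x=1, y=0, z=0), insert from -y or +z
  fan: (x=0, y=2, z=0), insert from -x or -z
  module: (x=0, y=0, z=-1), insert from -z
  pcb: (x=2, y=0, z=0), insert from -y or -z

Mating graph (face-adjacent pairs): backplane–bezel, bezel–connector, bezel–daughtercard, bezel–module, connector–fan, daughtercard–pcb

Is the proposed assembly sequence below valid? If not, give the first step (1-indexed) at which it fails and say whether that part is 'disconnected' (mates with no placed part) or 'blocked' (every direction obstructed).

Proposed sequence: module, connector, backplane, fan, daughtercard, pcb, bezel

Invalid at step 2 (disconnected)

1. module@(0, 0, -1) [-z clear] — {module}
2. connector@(0, 1, 0) — no placed neighbour ⇒ disconnected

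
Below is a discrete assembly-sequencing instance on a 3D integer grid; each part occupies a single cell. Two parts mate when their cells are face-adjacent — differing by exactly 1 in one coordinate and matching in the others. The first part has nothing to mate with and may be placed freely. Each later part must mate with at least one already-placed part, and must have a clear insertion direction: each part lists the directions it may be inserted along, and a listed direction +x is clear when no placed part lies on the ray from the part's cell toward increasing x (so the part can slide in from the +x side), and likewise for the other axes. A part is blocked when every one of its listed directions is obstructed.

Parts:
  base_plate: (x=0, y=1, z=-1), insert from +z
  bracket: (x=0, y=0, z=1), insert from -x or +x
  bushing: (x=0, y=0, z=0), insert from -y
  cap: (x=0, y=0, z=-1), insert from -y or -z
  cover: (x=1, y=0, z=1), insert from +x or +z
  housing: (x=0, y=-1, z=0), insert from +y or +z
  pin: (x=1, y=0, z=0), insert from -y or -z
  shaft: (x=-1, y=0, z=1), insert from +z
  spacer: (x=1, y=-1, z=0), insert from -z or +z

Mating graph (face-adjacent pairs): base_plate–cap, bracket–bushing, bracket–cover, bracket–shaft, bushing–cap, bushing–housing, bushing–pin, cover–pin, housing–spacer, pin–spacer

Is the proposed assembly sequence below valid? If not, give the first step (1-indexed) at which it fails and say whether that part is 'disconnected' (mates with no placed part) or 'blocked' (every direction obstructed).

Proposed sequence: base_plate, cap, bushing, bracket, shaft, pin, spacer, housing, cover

Valid

1. base_plate@(0, 1, -1) [+z clear] — {base_plate}
2. cap@(0, 0, -1) [-y clear] — {base_plate, cap}
3. bushing@(0, 0, 0) [-y clear] — {base_plate, bushing, cap}
4. bracket@(0, 0, 1) [-x clear] — {base_plate, bracket, bushing, cap}
5. shaft@(-1, 0, 1) [+z clear] — {base_plate, bracket, bushing, cap, shaft}
6. pin@(1, 0, 0) [-y clear] — {base_plate, bracket, bushing, cap, pin, shaft}
7. spacer@(1, -1, 0) [-z clear] — {base_plate, bracket, bushing, cap, pin, shaft, spacer}
8. housing@(0, -1, 0) [+z clear] — {base_plate, bracket, bushing, cap, housing, pin, shaft, spacer}
9. cover@(1, 0, 1) [+x clear] — {base_plate, bracket, bushing, cap, cover, housing, pin, shaft, spacer}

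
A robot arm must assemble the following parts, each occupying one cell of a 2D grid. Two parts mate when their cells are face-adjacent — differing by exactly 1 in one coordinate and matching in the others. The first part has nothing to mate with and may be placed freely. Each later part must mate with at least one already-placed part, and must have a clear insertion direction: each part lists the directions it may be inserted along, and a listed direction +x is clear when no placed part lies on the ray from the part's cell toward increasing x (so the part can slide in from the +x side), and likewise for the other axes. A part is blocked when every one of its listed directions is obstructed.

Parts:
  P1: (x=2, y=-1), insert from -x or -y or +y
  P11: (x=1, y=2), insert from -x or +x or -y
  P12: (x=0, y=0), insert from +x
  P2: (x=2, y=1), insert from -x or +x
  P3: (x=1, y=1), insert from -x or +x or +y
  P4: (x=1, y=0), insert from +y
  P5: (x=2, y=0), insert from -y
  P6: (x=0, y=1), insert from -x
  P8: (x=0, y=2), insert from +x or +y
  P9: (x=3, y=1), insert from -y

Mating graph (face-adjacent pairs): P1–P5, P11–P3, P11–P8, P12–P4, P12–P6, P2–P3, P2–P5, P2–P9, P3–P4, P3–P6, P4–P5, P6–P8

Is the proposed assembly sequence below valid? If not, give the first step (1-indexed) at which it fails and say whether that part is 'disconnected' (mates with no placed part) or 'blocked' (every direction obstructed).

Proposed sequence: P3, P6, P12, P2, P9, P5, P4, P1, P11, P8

1. P3@(1, 1) [-x clear] — {P3}
2. P6@(0, 1) [-x clear] — {P3, P6}
3. P12@(0, 0) [+x clear] — {P12, P3, P6}
4. P2@(2, 1) [+x clear] — {P12, P2, P3, P6}
5. P9@(3, 1) [-y clear] — {P12, P2, P3, P6, P9}
6. P5@(2, 0) [-y clear] — {P12, P2, P3, P5, P6, P9}
7. P4@(1, 0) — +y all obstructed ⇒ blocked

Invalid at step 7 (blocked)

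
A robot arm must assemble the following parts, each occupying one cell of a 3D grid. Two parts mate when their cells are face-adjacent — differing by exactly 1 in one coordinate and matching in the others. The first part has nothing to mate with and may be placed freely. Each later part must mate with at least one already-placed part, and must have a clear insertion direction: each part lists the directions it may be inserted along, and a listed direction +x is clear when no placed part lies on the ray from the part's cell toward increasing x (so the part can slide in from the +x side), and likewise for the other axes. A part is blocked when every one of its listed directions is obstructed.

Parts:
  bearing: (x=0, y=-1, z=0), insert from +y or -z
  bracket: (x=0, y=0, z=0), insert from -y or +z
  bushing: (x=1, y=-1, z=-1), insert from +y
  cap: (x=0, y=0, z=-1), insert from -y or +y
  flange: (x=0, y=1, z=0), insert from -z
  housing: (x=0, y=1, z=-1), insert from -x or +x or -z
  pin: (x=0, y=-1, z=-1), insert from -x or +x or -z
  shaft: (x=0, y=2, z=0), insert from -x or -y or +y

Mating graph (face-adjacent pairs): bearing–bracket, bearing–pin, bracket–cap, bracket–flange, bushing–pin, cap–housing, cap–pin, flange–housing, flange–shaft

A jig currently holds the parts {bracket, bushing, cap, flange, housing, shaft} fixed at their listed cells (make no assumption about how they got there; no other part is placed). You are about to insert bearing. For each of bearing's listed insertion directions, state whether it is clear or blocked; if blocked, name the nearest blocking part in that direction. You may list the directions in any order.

+y: blocked by bracket; -z: clear

+y: nearest on ray is bracket@(0, 0, 0) ⇒ blocked
-z: ray from bearing(0, -1, 0) has no placed part ⇒ clear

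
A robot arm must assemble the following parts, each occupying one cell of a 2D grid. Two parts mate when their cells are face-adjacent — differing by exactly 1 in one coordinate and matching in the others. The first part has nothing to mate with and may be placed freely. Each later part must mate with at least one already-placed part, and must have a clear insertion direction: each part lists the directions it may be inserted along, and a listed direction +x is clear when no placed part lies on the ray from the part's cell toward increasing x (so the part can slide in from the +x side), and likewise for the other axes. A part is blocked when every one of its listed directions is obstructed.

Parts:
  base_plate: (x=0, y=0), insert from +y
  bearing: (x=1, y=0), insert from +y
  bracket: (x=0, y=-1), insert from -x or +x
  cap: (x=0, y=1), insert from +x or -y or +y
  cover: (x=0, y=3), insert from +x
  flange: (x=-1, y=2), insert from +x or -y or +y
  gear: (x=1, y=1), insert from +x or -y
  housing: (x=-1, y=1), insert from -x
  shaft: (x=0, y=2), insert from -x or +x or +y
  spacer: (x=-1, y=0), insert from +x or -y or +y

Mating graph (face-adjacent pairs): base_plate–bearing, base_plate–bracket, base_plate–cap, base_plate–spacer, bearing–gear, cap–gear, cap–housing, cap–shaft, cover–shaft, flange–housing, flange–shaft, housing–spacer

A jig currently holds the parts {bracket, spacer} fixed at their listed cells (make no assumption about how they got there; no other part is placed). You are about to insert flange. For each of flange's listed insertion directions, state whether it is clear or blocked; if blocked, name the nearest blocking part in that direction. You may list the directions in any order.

+x: ray from flange(-1, 2) has no placed part ⇒ clear
-y: nearest on ray is spacer@(-1, 0) ⇒ blocked
+y: ray from flange(-1, 2) has no placed part ⇒ clear

+x: clear; +y: clear; -y: blocked by spacer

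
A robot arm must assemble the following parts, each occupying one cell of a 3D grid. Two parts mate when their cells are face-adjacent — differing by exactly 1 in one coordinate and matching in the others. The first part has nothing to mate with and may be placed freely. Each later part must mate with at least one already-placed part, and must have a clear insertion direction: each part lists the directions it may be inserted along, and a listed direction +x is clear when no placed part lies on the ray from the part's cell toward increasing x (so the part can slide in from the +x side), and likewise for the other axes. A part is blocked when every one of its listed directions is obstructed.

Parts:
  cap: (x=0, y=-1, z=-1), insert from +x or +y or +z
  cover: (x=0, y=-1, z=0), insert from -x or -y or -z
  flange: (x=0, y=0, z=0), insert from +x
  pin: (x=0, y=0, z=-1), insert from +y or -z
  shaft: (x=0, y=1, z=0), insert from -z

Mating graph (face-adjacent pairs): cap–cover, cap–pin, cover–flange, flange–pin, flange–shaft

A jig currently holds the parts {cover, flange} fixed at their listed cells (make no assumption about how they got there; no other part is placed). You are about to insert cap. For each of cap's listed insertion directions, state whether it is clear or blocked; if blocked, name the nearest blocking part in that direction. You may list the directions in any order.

+x: ray from cap(0, -1, -1) has no placed part ⇒ clear
+y: ray from cap(0, -1, -1) has no placed part ⇒ clear
+z: nearest on ray is cover@(0, -1, 0) ⇒ blocked

+x: clear; +y: clear; +z: blocked by cover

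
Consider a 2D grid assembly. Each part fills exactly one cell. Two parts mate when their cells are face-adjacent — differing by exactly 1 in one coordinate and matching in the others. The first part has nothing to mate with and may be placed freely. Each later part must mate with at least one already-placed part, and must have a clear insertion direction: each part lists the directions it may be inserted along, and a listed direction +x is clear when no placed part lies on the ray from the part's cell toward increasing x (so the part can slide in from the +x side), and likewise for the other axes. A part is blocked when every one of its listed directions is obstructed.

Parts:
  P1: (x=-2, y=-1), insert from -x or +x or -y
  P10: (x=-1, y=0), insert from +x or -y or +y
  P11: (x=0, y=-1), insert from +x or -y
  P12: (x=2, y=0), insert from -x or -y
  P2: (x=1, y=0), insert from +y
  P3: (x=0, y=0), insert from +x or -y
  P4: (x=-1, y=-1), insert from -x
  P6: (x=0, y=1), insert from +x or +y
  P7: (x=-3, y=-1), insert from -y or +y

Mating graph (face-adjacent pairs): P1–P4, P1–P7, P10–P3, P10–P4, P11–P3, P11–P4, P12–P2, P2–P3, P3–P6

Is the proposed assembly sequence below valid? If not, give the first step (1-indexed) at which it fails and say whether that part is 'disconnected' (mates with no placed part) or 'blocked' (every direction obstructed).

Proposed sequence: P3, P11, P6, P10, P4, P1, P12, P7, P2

Invalid at step 7 (disconnected)

1. P3@(0, 0) [+x clear] — {P3}
2. P11@(0, -1) [+x clear] — {P11, P3}
3. P6@(0, 1) [+x clear] — {P11, P3, P6}
4. P10@(-1, 0) [-y clear] — {P10, P11, P3, P6}
5. P4@(-1, -1) [-x clear] — {P10, P11, P3, P4, P6}
6. P1@(-2, -1) [-x clear] — {P1, P10, P11, P3, P4, P6}
7. P12@(2, 0) — no placed neighbour ⇒ disconnected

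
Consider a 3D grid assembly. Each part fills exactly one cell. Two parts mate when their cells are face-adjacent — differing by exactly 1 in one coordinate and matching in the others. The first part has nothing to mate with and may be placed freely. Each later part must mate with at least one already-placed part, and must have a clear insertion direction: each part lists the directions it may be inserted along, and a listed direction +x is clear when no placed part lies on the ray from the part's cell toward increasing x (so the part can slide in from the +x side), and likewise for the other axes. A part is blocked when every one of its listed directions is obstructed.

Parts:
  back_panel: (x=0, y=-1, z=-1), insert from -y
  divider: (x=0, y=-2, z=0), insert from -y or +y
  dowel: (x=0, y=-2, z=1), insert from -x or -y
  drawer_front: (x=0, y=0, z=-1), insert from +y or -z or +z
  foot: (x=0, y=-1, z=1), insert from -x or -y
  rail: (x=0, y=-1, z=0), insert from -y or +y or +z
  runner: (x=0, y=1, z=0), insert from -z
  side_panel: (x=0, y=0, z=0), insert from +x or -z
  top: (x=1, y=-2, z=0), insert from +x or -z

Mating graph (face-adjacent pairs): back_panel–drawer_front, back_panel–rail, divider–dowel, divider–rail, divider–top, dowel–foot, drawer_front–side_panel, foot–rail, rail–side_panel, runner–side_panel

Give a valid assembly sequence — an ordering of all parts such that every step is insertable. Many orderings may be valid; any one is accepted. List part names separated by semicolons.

1. dowel@(0, -2, 1) [-x clear] — {dowel}
2. divider@(0, -2, 0) [-y clear] — {divider, dowel}
3. foot@(0, -1, 1) [-x clear] — {divider, dowel, foot}
4. top@(1, -2, 0) [+x clear] — {divider, dowel, foot, top}
5. rail@(0, -1, 0) [+y clear] — {divider, dowel, foot, rail, top}
6. side_panel@(0, 0, 0) [+x clear] — {divider, dowel, foot, rail, side_panel, top}
7. runner@(0, 1, 0) [-z clear] — {divider, dowel, foot, rail, runner, side_panel, top}
8. drawer_front@(0, 0, -1) [+y clear] — {divider, dowel, drawer_front, foot, rail, runner, side_panel, top}
9. back_panel@(0, -1, -1) [-y clear] — {back_panel, divider, dowel, drawer_front, foot, rail, runner, side_panel, top}

dowel; divider; foot; top; rail; side_panel; runner; drawer_front; back_panel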